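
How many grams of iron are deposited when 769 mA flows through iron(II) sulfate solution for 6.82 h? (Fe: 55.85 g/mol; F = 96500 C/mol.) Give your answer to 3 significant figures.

Charge passed = 0.769 × 24552 = 18880 C
n(e⁻) = Q/F = 18880/96500 = 0.1956 mol
Fe²⁺ + 2e⁻ → Fe, so n(Fe) = 0.1956 / 2 = 0.09780 mol
m = 0.09780 × 55.85 = 5.46 g

5.46 g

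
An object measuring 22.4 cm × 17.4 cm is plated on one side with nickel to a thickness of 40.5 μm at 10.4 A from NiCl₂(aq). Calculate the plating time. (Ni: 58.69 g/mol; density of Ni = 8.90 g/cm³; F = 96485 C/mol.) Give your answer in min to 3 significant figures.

74.0 min

Plated area = 22.4 × 17.4 = 389.8 cm²
Volume = 389.8 × 40.5×10⁻⁴ cm = 1.579 cm³
m(Ni) = 1.579 × 8.90 = 14.05 g
n(Ni) = 14.05 / 58.69 = 0.2394 mol; n(e⁻) = 2 × 0.2394 = 0.4788 mol
Q = 0.4788 × 96485 = 46200 C
t = 46200 / 10.4 = 4442 s = 74.0 min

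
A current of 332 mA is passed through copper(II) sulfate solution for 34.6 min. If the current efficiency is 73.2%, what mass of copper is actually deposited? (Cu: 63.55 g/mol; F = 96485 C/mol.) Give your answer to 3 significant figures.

Q = 0.332 × 2076 = 689.2 C
n(e⁻) = 689.2 / 96485 = 0.007143 mol
Cu²⁺ + 2e⁻ → Cu, so theoretical m(Cu) = 0.003572 × 63.55 = 0.2270 g
Actual mass = 73.2% × 0.2270 = 0.166 g

0.166 g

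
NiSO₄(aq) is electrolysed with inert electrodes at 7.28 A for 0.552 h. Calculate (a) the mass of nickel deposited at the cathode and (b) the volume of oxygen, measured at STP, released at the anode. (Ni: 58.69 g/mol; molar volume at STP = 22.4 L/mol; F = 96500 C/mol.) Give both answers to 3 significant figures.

4.40 g Ni; 0.840 L O₂

Q = 7.28 × 1987.2 = 14470 C; n(e⁻) = 14470 / 96500 = 0.1499 mol
Cathode: Ni²⁺ + 2e⁻ → Ni → n(Ni) = 0.1499/2 = 0.07495 mol → 4.40 g
Anode: 2H₂O → O₂ + 4H⁺ + 4e⁻ → n(O₂) = 0.1499/4 = 0.03748 mol → 0.840 L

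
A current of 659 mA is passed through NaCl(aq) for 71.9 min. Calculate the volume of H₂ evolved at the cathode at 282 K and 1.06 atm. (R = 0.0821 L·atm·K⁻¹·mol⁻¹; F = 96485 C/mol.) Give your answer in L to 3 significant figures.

0.322 L

Charge passed = 0.659 × 4314 = 2843 C
n(e⁻) = Q/F = 2843/96485 = 0.02947 mol
2H⁺ + 2e⁻ → H₂, so n(H₂) = 0.02947 / 2 = 0.01474 mol
V = nRT/P = 0.01474 × 0.0821 × 282 / 1.06 = 0.3219 L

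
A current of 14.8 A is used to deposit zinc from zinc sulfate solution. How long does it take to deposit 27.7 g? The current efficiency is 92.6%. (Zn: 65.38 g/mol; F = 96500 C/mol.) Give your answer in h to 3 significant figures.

1.66 h

n(Zn) = 27.7 / 65.38 = 0.4237 mol
Zn²⁺ + 2e⁻ → Zn, so n(e⁻) = 2 × 0.4237 = 0.8474 mol
Q = 0.8474 × 96500 / 0.926 = 88310 C
t = Q / I = 88310 / 14.8 = 5967 s = 1.66 h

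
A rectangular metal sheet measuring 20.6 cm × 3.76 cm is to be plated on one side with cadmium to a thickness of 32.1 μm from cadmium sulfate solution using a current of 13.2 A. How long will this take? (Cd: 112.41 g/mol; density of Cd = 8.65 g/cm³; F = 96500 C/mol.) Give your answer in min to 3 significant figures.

4.66 min

Plated area = 20.6 × 3.76 = 77.46 cm²
Volume = 77.46 × 32.1×10⁻⁴ cm = 0.2486 cm³
m(Cd) = 0.2486 × 8.65 = 2.150 g
n(Cd) = 2.150 / 112.41 = 0.01913 mol; n(e⁻) = 2 × 0.01913 = 0.03826 mol
Q = 0.03826 × 96500 = 3692 C
t = 3692 / 13.2 = 279.7 s = 4.66 min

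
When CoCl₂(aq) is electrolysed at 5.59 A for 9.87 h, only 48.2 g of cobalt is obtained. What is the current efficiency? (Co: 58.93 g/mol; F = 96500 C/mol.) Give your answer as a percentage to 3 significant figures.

79.5%

Q = 5.59 × 35532 = 1.986×10^5 C
n(e⁻) = 1.986×10^5 / 96500 = 2.058 mol
Co²⁺ + 2e⁻ → Co, so theoretical n(Co) = 1.029 mol → 60.64 g
Efficiency = 48.2 / 60.64 = 0.7949 = 79.5%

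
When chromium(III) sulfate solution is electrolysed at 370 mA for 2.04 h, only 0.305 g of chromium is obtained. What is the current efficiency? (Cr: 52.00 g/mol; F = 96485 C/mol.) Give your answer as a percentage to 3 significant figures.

Q = 0.370 × 7344 = 2717 C
n(e⁻) = 2717 / 96485 = 0.02816 mol
Cr³⁺ + 3e⁻ → Cr, so theoretical n(Cr) = 0.009387 mol → 0.4881 g
Efficiency = 0.305 / 0.4881 = 0.6249 = 62.5%

62.5%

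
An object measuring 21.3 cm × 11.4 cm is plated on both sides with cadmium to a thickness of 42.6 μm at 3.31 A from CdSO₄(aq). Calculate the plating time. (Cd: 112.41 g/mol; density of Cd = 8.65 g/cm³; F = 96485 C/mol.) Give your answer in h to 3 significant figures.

2.58 h

Plated area = 2 × 21.3 × 11.4 = 485.6 cm²
Volume = 485.6 × 42.6×10⁻⁴ cm = 2.069 cm³
m(Cd) = 2.069 × 8.65 = 17.90 g
n(Cd) = 17.90 / 112.41 = 0.1592 mol; n(e⁻) = 2 × 0.1592 = 0.3184 mol
Q = 0.3184 × 96485 = 30720 C
t = 30720 / 3.31 = 9281 s = 2.58 h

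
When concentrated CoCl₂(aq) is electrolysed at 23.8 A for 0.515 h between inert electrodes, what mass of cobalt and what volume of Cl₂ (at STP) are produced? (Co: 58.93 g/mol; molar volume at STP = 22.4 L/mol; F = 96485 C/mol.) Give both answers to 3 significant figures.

13.5 g Co; 5.12 L Cl₂

Q = 23.8 × 1854 = 44130 C; n(e⁻) = 44130 / 96485 = 0.4574 mol
Cathode: Co²⁺ + 2e⁻ → Co → n(Co) = 0.4574/2 = 0.2287 mol → 13.5 g
Anode: 2Cl⁻ → Cl₂ + 2e⁻ → n(Cl₂) = 0.4574/2 = 0.2287 mol → 5.12 L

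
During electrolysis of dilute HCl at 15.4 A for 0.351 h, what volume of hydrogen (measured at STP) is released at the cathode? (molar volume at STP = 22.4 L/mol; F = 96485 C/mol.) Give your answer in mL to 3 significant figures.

Q = It = 15.4 × 1263.6 = 19460 C
n(e⁻) = Q/F = 19460/96485 = 0.2017 mol
2H⁺ + 2e⁻ → H₂, so n(H₂) = 0.2017 / 2 = 0.1009 mol
V = 0.1009 × 22.4 = 2.260 L
= 2260 mL

2260 mL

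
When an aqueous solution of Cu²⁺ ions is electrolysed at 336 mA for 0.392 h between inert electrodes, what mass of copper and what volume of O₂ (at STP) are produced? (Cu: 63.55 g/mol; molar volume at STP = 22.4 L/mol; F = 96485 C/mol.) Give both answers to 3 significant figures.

0.156 g Cu; 0.0275 L O₂

Q = 0.336 × 1411.2 = 474.2 C; n(e⁻) = 474.2 / 96485 = 0.004915 mol
Cathode: Cu²⁺ + 2e⁻ → Cu → n(Cu) = 0.004915/2 = 0.002458 mol → 0.156 g
Anode: 2H₂O → O₂ + 4H⁺ + 4e⁻ → n(O₂) = 0.004915/4 = 0.001229 mol → 0.0275 L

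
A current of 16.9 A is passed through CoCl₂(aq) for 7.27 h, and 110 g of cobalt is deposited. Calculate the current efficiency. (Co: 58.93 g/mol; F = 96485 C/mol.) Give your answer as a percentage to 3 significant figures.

Q = 16.9 × 26172 = 4.423×10^5 C
n(e⁻) = 4.423×10^5 / 96485 = 4.584 mol
Co²⁺ + 2e⁻ → Co, so theoretical n(Co) = 2.292 mol → 135.1 g
Efficiency = 110 / 135.1 = 0.8142 = 81.4%

81.4%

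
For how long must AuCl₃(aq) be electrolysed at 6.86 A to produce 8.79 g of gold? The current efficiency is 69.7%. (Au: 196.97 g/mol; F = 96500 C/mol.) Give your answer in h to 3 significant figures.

n(Au) = 8.79 / 196.97 = 0.04463 mol
Au³⁺ + 3e⁻ → Au, so n(e⁻) = 3 × 0.04463 = 0.1339 mol
Q = 0.1339 × 96500 / 0.697 = 18540 C
t = Q / I = 18540 / 6.86 = 2703 s = 0.751 h

0.751 h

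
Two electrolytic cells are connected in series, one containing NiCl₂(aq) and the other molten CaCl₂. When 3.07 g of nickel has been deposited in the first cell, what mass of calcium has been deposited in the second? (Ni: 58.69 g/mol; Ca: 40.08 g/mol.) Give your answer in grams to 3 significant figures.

2.10 g

n(Ni) = 3.07 / 58.69 = 0.05231 mol
Ni²⁺ + 2e⁻ → Ni, so n(e⁻) = 2 × 0.05231 = 0.1046 mol
In series, the same 0.1046 mol of electrons flows through the second cell.
Ca²⁺ + 2e⁻ → Ca, so n(Ca) = 0.1046 / 2 = 0.05230 mol
m(Ca) = 0.05230 × 40.08 = 2.10 g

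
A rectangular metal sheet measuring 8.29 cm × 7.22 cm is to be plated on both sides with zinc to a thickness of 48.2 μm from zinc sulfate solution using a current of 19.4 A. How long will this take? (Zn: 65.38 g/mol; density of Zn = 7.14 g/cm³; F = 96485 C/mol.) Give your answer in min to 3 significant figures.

Plated area = 2 × 8.29 × 7.22 = 119.7 cm²
Volume = 119.7 × 48.2×10⁻⁴ cm = 0.5770 cm³
m(Zn) = 0.5770 × 7.14 = 4.120 g
n(Zn) = 4.120 / 65.38 = 0.06302 mol; n(e⁻) = 2 × 0.06302 = 0.1260 mol
Q = 0.1260 × 96485 = 12160 C
t = 12160 / 19.4 = 626.8 s = 10.4 min

10.4 min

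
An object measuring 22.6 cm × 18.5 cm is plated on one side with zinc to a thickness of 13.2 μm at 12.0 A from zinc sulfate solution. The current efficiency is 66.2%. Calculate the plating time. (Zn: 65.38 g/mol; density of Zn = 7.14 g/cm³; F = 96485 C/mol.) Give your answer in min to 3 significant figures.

Plated area = 22.6 × 18.5 = 418.1 cm²
Volume = 418.1 × 13.2×10⁻⁴ cm = 0.5519 cm³
m(Zn) = 0.5519 × 7.14 = 3.941 g
n(Zn) = 3.941 / 65.38 = 0.06028 mol; n(e⁻) = 2 × 0.06028 = 0.1206 mol
Q = 0.1206 × 96485 / 0.662 = 17580 C
t = 17580 / 12.0 = 1465 s = 24.4 min

24.4 min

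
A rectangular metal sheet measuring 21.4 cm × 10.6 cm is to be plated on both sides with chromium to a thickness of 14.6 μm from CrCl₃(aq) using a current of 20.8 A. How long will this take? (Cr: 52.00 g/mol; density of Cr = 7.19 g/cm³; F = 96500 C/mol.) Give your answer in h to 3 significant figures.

Plated area = 2 × 21.4 × 10.6 = 453.7 cm²
Volume = 453.7 × 14.6×10⁻⁴ cm = 0.6624 cm³
m(Cr) = 0.6624 × 7.19 = 4.763 g
n(Cr) = 4.763 / 52.00 = 0.09160 mol; n(e⁻) = 3 × 0.09160 = 0.2748 mol
Q = 0.2748 × 96500 = 26520 C
t = 26520 / 20.8 = 1275 s = 0.354 h

0.354 h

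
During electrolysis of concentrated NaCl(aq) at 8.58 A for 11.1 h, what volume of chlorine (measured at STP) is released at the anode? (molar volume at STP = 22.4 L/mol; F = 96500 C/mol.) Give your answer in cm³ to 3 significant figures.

Q = 8.58 A × 39960 s = 3.429×10^5 C
Moles of electrons = 3.429×10^5 / 96500 = 3.553 mol
2Cl⁻ → Cl₂ + 2e⁻, so n(Cl₂) = 3.553 / 2 = 1.777 mol
V = 1.777 × 22.4 = 39.80 L
= 39800 cm³

39800 cm³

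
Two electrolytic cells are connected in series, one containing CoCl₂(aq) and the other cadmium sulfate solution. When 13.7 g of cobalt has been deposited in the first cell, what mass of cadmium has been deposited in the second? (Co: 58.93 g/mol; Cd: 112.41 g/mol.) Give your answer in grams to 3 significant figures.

n(Co) = 13.7 / 58.93 = 0.2325 mol
Co²⁺ + 2e⁻ → Co, so n(e⁻) = 2 × 0.2325 = 0.4650 mol
In series, the same 0.4650 mol of electrons flows through the second cell.
Cd²⁺ + 2e⁻ → Cd, so n(Cd) = 0.4650 / 2 = 0.2325 mol
m(Cd) = 0.2325 × 112.41 = 26.1 g

26.1 g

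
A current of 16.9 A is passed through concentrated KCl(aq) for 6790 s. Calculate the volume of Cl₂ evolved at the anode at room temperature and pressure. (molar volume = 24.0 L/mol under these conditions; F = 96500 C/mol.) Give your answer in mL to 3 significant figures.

Q = 16.9 A × 6790 s = 1.148×10^5 C
n(e⁻) = 1.148×10^5 / 96500 = 1.190 mol
2Cl⁻ → Cl₂ + 2e⁻, so n(Cl₂) = 1.190 / 2 = 0.5950 mol
V = 0.5950 × 24.0 = 14.28 L
= 14300 mL

14300 mL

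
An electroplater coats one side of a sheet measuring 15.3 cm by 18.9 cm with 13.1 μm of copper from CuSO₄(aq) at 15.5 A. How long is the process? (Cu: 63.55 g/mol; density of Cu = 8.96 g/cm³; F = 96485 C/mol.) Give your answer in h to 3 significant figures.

0.185 h

Plated area = 15.3 × 18.9 = 289.2 cm²
Volume = 289.2 × 13.1×10⁻⁴ cm = 0.3789 cm³
m(Cu) = 0.3789 × 8.96 = 3.395 g
n(Cu) = 3.395 / 63.55 = 0.05342 mol; n(e⁻) = 2 × 0.05342 = 0.1068 mol
Q = 0.1068 × 96485 = 10300 C
t = 10300 / 15.5 = 664.5 s = 0.185 h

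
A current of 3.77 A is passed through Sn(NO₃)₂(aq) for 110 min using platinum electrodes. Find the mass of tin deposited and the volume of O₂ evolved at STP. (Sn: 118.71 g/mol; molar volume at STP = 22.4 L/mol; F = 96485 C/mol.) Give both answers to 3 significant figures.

Q = 3.77 × 6600 = 24880 C; n(e⁻) = 24880 / 96485 = 0.2579 mol
Cathode: Sn²⁺ + 2e⁻ → Sn → n(Sn) = 0.2579/2 = 0.1290 mol → 15.3 g
Anode: 2H₂O → O₂ + 4H⁺ + 4e⁻ → n(O₂) = 0.2579/4 = 0.06448 mol → 1.44 L

15.3 g Sn; 1.44 L O₂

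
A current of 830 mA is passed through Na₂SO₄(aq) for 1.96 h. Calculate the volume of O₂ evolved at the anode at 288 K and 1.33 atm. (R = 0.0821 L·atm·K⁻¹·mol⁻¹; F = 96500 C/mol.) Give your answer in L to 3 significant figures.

Q = It = 0.830 × 7056 = 5856 C
Moles of electrons = 5856 / 96500 = 0.06068 mol
2H₂O → O₂ + 4H⁺ + 4e⁻, so n(O₂) = 0.06068 / 4 = 0.01517 mol
V = nRT/P = 0.01517 × 0.0821 × 288 / 1.33 = 0.2697 L

0.270 L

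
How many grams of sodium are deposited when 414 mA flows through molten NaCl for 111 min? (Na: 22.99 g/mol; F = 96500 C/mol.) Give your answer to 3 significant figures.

Q = It = 0.414 × 6660 = 2757 C
n(e⁻) = Q/F = 2757/96500 = 0.02857 mol
Na⁺ + e⁻ → Na, so n(Na) = 0.02857 mol
m = 0.02857 × 22.99 = 0.657 g

0.657 g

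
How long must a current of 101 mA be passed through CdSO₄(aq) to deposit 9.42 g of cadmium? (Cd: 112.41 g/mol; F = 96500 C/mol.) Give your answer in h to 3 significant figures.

n(Cd) = 9.42 / 112.41 = 0.08380 mol
Cd²⁺ + 2e⁻ → Cd, so n(e⁻) = 2 × 0.08380 = 0.1676 mol
Q = 0.1676 × 96500 = 16170 C
t = Q / I = 16170 / 0.101 = 1.601×10^5 s = 44.5 h

44.5 h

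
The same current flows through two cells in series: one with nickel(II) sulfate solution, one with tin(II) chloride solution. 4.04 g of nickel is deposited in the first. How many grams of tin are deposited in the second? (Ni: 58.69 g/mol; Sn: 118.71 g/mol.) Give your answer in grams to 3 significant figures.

n(Ni) = 4.04 / 58.69 = 0.06884 mol
Ni²⁺ + 2e⁻ → Ni, so n(e⁻) = 2 × 0.06884 = 0.1377 mol
Since the cells are in series, n(e⁻) in the Sn cell is also 0.1377 mol.
Sn²⁺ + 2e⁻ → Sn, so n(Sn) = 0.1377 / 2 = 0.06885 mol
m(Sn) = 0.06885 × 118.71 = 8.17 g

8.17 g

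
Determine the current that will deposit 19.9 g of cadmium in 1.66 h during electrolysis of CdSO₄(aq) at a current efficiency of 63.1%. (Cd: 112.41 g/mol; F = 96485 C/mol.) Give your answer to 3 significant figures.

9.06 A

n(Cd) = 19.9 / 112.41 = 0.1770 mol
Cd²⁺ + 2e⁻ → Cd, so n(e⁻) = 2 × 0.1770 = 0.3540 mol
Q = 0.3540 × 96485 / 0.631 = 54130 C
I = Q / t = 54130 / 5976 s = 9.06 A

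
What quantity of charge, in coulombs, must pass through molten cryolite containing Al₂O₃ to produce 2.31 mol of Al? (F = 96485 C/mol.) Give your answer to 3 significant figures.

6.69×10^5 C

Al³⁺ + 3e⁻ → Al, so n(e⁻) = 3 × 2.31 = 6.930 mol
Q = 6.930 × 96485 = 6.686×10^5 C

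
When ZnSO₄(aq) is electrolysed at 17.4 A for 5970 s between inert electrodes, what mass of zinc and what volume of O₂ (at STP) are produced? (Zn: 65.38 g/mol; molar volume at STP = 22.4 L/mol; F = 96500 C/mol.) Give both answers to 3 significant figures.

35.2 g Zn; 6.03 L O₂

Q = 17.4 × 5970 = 1.039×10^5 C; n(e⁻) = 1.039×10^5 / 96500 = 1.077 mol
Cathode: Zn²⁺ + 2e⁻ → Zn → n(Zn) = 1.077/2 = 0.5385 mol → 35.2 g
Anode: 2H₂O → O₂ + 4H⁺ + 4e⁻ → n(O₂) = 1.077/4 = 0.2693 mol → 6.03 L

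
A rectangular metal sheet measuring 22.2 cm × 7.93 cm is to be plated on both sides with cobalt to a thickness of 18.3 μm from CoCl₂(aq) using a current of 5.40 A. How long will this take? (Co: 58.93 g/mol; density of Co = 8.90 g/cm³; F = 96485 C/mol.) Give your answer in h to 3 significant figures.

Plated area = 2 × 22.2 × 7.93 = 352.1 cm²
Volume = 352.1 × 18.3×10⁻⁴ cm = 0.6443 cm³
m(Co) = 0.6443 × 8.90 = 5.734 g
n(Co) = 5.734 / 58.93 = 0.09730 mol; n(e⁻) = 2 × 0.09730 = 0.1946 mol
Q = 0.1946 × 96485 = 18780 C
t = 18780 / 5.40 = 3478 s = 0.966 h

0.966 h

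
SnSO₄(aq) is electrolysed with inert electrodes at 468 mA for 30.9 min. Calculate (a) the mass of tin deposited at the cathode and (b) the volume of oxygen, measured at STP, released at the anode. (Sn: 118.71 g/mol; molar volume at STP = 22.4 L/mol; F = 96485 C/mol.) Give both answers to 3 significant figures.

Q = 0.468 × 1854 = 867.7 C; n(e⁻) = 867.7 / 96485 = 0.008993 mol
Cathode: Sn²⁺ + 2e⁻ → Sn → n(Sn) = 0.008993/2 = 0.004497 mol → 0.534 g
Anode: 2H₂O → O₂ + 4H⁺ + 4e⁻ → n(O₂) = 0.008993/4 = 0.002248 mol → 0.0504 L

0.534 g Sn; 0.0504 L O₂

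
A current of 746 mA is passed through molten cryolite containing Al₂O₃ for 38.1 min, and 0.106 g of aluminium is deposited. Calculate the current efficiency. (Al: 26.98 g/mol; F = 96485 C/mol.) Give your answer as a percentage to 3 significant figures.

66.7%

Q = 0.746 × 2286 = 1705 C
n(e⁻) = 1705 / 96485 = 0.01767 mol
Al³⁺ + 3e⁻ → Al, so theoretical n(Al) = 0.005890 mol → 0.1589 g
Efficiency = 0.106 / 0.1589 = 0.6671 = 66.7%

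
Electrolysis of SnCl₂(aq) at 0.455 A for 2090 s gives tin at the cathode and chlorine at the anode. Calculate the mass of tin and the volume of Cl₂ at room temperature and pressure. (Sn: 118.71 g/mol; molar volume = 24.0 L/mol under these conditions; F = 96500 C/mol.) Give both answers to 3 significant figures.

0.585 g Sn; 0.118 L Cl₂

Q = 0.455 × 2090 = 951.0 C; n(e⁻) = 951.0 / 96500 = 0.009855 mol
Cathode: Sn²⁺ + 2e⁻ → Sn → n(Sn) = 0.009855/2 = 0.004928 mol → 0.585 g
Anode: 2Cl⁻ → Cl₂ + 2e⁻ → n(Cl₂) = 0.009855/2 = 0.004928 mol → 0.118 L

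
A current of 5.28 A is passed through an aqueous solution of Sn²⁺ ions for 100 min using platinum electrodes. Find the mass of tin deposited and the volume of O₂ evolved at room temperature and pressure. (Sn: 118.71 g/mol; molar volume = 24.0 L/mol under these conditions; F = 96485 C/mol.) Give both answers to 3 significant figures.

19.5 g Sn; 1.97 L O₂

Q = 5.28 × 6000 = 31680 C; n(e⁻) = 31680 / 96485 = 0.3283 mol
Cathode: Sn²⁺ + 2e⁻ → Sn → n(Sn) = 0.3283/2 = 0.1642 mol → 19.5 g
Anode: 2H₂O → O₂ + 4H⁺ + 4e⁻ → n(O₂) = 0.3283/4 = 0.08208 mol → 1.97 L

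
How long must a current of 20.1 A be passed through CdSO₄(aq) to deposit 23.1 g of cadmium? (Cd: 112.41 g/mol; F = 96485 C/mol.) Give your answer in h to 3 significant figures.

n(Cd) = 23.1 / 112.41 = 0.2055 mol
Cd²⁺ + 2e⁻ → Cd, so n(e⁻) = 2 × 0.2055 = 0.4110 mol
Q = 0.4110 × 96485 = 39660 C
t = Q / I = 39660 / 20.1 = 1973 s = 0.548 h

0.548 h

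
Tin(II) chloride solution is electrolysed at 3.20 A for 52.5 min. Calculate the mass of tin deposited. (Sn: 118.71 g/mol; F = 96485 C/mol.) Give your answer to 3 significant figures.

Charge passed = 3.20 × 3150 = 10080 C
n(e⁻) = 10080 / 96485 = 0.1045 mol
Sn²⁺ + 2e⁻ → Sn, so n(Sn) = 0.1045 / 2 = 0.05225 mol
m = 0.05225 × 118.71 = 6.20 g

6.20 g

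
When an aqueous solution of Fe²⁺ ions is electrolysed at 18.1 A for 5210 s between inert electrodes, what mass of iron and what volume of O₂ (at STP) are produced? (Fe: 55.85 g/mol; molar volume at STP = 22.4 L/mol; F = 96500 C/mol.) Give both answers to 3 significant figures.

27.3 g Fe; 5.47 L O₂

Q = 18.1 × 5210 = 94300 C; n(e⁻) = 94300 / 96500 = 0.9772 mol
Cathode: Fe²⁺ + 2e⁻ → Fe → n(Fe) = 0.9772/2 = 0.4886 mol → 27.3 g
Anode: 2H₂O → O₂ + 4H⁺ + 4e⁻ → n(O₂) = 0.9772/4 = 0.2443 mol → 5.47 L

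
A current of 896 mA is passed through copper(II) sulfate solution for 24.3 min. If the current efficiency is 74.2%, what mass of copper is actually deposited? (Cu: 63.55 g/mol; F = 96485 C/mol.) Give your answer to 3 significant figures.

Q = 0.896 × 1458 = 1306 C
n(e⁻) = 1306 / 96485 = 0.01354 mol
Cu²⁺ + 2e⁻ → Cu, so theoretical m(Cu) = 0.006770 × 63.55 = 0.4302 g
Actual mass = 74.2% × 0.4302 = 0.319 g

0.319 g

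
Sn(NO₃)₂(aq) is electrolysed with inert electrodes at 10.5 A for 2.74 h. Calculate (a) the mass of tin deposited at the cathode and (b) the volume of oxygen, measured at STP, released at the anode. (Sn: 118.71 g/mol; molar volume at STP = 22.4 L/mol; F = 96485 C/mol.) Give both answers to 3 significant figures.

Q = 10.5 × 9864 = 1.036×10^5 C; n(e⁻) = 1.036×10^5 / 96485 = 1.074 mol
Cathode: Sn²⁺ + 2e⁻ → Sn → n(Sn) = 1.074/2 = 0.5370 mol → 63.7 g
Anode: 2H₂O → O₂ + 4H⁺ + 4e⁻ → n(O₂) = 1.074/4 = 0.2685 mol → 6.01 L

63.7 g Sn; 6.01 L O₂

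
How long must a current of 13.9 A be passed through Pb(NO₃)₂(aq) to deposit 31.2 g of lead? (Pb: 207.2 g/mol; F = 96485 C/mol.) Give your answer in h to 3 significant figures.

n(Pb) = 31.2 / 207.2 = 0.1506 mol
Pb²⁺ + 2e⁻ → Pb, so n(e⁻) = 2 × 0.1506 = 0.3012 mol
Q = 0.3012 × 96485 = 29060 C
t = Q / I = 29060 / 13.9 = 2091 s = 0.581 h

0.581 h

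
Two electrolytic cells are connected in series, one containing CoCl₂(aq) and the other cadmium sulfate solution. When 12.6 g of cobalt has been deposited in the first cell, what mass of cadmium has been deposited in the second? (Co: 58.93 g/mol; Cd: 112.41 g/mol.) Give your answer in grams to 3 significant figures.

n(Co) = 12.6 / 58.93 = 0.2138 mol
Co²⁺ + 2e⁻ → Co, so n(e⁻) = 2 × 0.2138 = 0.4276 mol
Same current for the same time ⇒ same n(e⁻) = 0.4276 mol in both cells.
Cd²⁺ + 2e⁻ → Cd, so n(Cd) = 0.4276 / 2 = 0.2138 mol
m(Cd) = 0.2138 × 112.41 = 24.0 g

24.0 g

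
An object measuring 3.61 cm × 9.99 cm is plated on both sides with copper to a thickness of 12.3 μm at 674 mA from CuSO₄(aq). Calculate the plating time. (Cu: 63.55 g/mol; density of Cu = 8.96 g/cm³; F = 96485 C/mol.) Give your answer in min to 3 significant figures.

59.7 min

Plated area = 2 × 3.61 × 9.99 = 72.13 cm²
Volume = 72.13 × 12.3×10⁻⁴ cm = 0.08872 cm³
m(Cu) = 0.08872 × 8.96 = 0.7949 g
n(Cu) = 0.7949 / 63.55 = 0.01251 mol; n(e⁻) = 2 × 0.01251 = 0.02502 mol
Q = 0.02502 × 96485 = 2414 C
t = 2414 / 0.674 = 3582 s = 59.7 min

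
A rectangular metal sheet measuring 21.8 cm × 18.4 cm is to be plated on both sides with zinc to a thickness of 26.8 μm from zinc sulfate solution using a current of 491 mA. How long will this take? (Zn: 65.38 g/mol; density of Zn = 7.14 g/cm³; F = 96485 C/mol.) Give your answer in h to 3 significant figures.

25.6 h

Plated area = 2 × 21.8 × 18.4 = 802.2 cm²
Volume = 802.2 × 26.8×10⁻⁴ cm = 2.150 cm³
m(Zn) = 2.150 × 7.14 = 15.35 g
n(Zn) = 15.35 / 65.38 = 0.2348 mol; n(e⁻) = 2 × 0.2348 = 0.4696 mol
Q = 0.4696 × 96485 = 45310 C
t = 45310 / 0.491 = 92280 s = 25.6 h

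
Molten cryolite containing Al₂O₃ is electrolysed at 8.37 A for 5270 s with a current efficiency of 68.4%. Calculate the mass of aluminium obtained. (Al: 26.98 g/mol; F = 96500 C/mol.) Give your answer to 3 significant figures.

Q = 8.37 × 5270 = 44110 C
n(e⁻) = 44110 / 96500 = 0.4571 mol
Al³⁺ + 3e⁻ → Al, so theoretical m(Al) = 0.1524 × 26.98 = 4.112 g
Actual mass = 68.4% × 4.112 = 2.81 g

2.81 g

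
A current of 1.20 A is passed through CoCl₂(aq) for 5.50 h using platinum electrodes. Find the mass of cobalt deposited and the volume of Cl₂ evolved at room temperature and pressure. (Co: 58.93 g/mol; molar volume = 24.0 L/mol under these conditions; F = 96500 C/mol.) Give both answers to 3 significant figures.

7.25 g Co; 2.95 L Cl₂

Q = 1.20 × 19800 = 23760 C; n(e⁻) = 23760 / 96500 = 0.2462 mol
Cathode: Co²⁺ + 2e⁻ → Co → n(Co) = 0.2462/2 = 0.1231 mol → 7.25 g
Anode: 2Cl⁻ → Cl₂ + 2e⁻ → n(Cl₂) = 0.2462/2 = 0.1231 mol → 2.95 L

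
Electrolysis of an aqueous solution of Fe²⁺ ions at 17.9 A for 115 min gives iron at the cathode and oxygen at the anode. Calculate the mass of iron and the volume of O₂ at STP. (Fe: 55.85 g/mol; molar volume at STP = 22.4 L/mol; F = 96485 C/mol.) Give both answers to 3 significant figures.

35.7 g Fe; 7.17 L O₂

Q = 17.9 × 6900 = 1.235×10^5 C; n(e⁻) = 1.235×10^5 / 96485 = 1.280 mol
Cathode: Fe²⁺ + 2e⁻ → Fe → n(Fe) = 1.280/2 = 0.6400 mol → 35.7 g
Anode: 2H₂O → O₂ + 4H⁺ + 4e⁻ → n(O₂) = 1.280/4 = 0.3200 mol → 7.17 L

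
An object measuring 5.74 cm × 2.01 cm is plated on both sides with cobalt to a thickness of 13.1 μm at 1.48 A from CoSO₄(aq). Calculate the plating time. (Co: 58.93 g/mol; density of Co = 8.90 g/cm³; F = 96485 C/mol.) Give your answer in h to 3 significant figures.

Plated area = 2 × 5.74 × 2.01 = 23.07 cm²
Volume = 23.07 × 13.1×10⁻⁴ cm = 0.03022 cm³
m(Co) = 0.03022 × 8.90 = 0.2690 g
n(Co) = 0.2690 / 58.93 = 0.004565 mol; n(e⁻) = 2 × 0.004565 = 0.009130 mol
Q = 0.009130 × 96485 = 880.9 C
t = 880.9 / 1.48 = 595.2 s = 0.165 h

0.165 h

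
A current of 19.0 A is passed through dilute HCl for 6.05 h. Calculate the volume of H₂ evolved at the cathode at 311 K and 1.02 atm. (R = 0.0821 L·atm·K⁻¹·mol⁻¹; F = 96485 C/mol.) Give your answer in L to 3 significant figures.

Q = 19.0 A × 21780 s = 4.138×10^5 C
n(e⁻) = Q/F = 4.138×10^5/96485 = 4.289 mol
2H⁺ + 2e⁻ → H₂, so n(H₂) = 4.289 / 2 = 2.145 mol
V = nRT/P = 2.145 × 0.0821 × 311 / 1.02 = 53.69 L

53.7 L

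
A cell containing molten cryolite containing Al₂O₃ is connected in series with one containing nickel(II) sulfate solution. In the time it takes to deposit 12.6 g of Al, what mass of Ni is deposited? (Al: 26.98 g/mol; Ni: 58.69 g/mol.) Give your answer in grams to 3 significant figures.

41.1 g

n(Al) = 12.6 / 26.98 = 0.4670 mol
Al³⁺ + 3e⁻ → Al, so n(e⁻) = 3 × 0.4670 = 1.401 mol
Since the cells are in series, n(e⁻) in the Ni cell is also 1.401 mol.
Ni²⁺ + 2e⁻ → Ni, so n(Ni) = 1.401 / 2 = 0.7005 mol
m(Ni) = 0.7005 × 58.69 = 41.1 g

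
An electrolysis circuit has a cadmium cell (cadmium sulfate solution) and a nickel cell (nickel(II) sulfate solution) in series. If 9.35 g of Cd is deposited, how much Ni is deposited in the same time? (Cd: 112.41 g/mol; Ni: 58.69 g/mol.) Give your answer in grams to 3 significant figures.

n(Cd) = 9.35 / 112.41 = 0.08318 mol
Cd²⁺ + 2e⁻ → Cd, so n(e⁻) = 2 × 0.08318 = 0.1664 mol
The cells are in series, so the same charge (and hence the same n(e⁻) = 0.1664 mol) passes through both.
Ni²⁺ + 2e⁻ → Ni, so n(Ni) = 0.1664 / 2 = 0.08320 mol
m(Ni) = 0.08320 × 58.69 = 4.88 g

4.88 g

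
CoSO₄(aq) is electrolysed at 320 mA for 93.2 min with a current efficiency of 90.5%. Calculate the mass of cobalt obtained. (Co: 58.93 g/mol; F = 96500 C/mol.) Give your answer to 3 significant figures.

Q = 0.320 × 5592 = 1789 C
n(e⁻) = 1789 / 96500 = 0.01854 mol
Co²⁺ + 2e⁻ → Co, so theoretical m(Co) = 0.009270 × 58.93 = 0.5463 g
Actual mass = 90.5% × 0.5463 = 0.494 g

0.494 g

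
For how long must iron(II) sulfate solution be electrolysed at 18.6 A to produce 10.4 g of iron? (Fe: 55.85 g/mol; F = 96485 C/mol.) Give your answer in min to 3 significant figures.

n(Fe) = 10.4 / 55.85 = 0.1862 mol
Fe²⁺ + 2e⁻ → Fe, so n(e⁻) = 2 × 0.1862 = 0.3724 mol
Q = 0.3724 × 96485 = 35930 C
t = Q / I = 35930 / 18.6 = 1932 s = 32.2 min

32.2 min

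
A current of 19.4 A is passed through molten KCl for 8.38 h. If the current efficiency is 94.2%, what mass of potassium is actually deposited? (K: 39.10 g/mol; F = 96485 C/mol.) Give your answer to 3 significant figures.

Q = 19.4 × 30168 = 5.853×10^5 C
n(e⁻) = 5.853×10^5 / 96485 = 6.066 mol
K⁺ + e⁻ → K, so theoretical m(K) = 6.066 × 39.10 = 237.2 g
Actual mass = 94.2% × 237.2 = 223 g

223 g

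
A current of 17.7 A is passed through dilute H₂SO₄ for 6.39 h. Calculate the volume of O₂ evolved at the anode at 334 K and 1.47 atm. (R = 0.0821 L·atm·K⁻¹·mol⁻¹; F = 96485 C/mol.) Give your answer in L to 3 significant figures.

Q = 17.7 A × 23004 s = 4.072×10^5 C
Moles of electrons = 4.072×10^5 / 96485 = 4.220 mol
2H₂O → O₂ + 4H⁺ + 4e⁻, so n(O₂) = 4.220 / 4 = 1.055 mol
V = nRT/P = 1.055 × 0.0821 × 334 / 1.47 = 19.68 L

19.7 L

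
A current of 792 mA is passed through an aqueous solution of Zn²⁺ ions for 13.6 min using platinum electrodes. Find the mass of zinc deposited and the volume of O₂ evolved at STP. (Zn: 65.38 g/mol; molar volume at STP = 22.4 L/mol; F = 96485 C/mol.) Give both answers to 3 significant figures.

0.219 g Zn; 0.0375 L O₂

Q = 0.792 × 816 = 646.3 C; n(e⁻) = 646.3 / 96485 = 0.006698 mol
Cathode: Zn²⁺ + 2e⁻ → Zn → n(Zn) = 0.006698/2 = 0.003349 mol → 0.219 g
Anode: 2H₂O → O₂ + 4H⁺ + 4e⁻ → n(O₂) = 0.006698/4 = 0.001675 mol → 0.0375 L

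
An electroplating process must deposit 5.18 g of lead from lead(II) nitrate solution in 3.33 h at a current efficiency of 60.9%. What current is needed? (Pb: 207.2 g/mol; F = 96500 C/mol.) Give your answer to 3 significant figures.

0.661 A

n(Pb) = 5.18 / 207.2 = 0.02500 mol
Pb²⁺ + 2e⁻ → Pb, so n(e⁻) = 2 × 0.02500 = 0.05000 mol
Q = 0.05000 × 96500 / 0.609 = 7923 C
I = Q / t = 7923 / 11988 s = 0.661 A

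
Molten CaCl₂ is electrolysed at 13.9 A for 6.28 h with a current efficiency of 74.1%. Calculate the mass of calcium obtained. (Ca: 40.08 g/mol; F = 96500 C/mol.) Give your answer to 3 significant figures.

Q = 13.9 × 22608 = 3.143×10^5 C
n(e⁻) = 3.143×10^5 / 96500 = 3.257 mol
Ca²⁺ + 2e⁻ → Ca, so theoretical m(Ca) = 1.629 × 40.08 = 65.29 g
Actual mass = 74.1% × 65.29 = 48.4 g

48.4 g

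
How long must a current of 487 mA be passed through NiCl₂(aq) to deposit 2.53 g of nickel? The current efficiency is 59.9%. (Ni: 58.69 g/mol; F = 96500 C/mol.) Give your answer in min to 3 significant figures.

n(Ni) = 2.53 / 58.69 = 0.04311 mol
Ni²⁺ + 2e⁻ → Ni, so n(e⁻) = 2 × 0.04311 = 0.08622 mol
Q = 0.08622 × 96500 / 0.599 = 13890 C
t = Q / I = 13890 / 0.487 = 28520 s = 475 min

475 min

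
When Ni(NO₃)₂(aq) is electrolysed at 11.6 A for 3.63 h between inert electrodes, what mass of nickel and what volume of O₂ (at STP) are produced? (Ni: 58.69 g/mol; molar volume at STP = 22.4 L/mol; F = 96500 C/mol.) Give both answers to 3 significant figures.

Q = 11.6 × 13068 = 1.516×10^5 C; n(e⁻) = 1.516×10^5 / 96500 = 1.571 mol
Cathode: Ni²⁺ + 2e⁻ → Ni → n(Ni) = 1.571/2 = 0.7855 mol → 46.1 g
Anode: 2H₂O → O₂ + 4H⁺ + 4e⁻ → n(O₂) = 1.571/4 = 0.3928 mol → 8.80 L

46.1 g Ni; 8.80 L O₂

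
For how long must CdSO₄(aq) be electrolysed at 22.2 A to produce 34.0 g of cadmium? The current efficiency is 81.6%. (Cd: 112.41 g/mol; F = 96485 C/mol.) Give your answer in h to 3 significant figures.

0.895 h

n(Cd) = 34.0 / 112.41 = 0.3025 mol
Cd²⁺ + 2e⁻ → Cd, so n(e⁻) = 2 × 0.3025 = 0.6050 mol
Q = 0.6050 × 96485 / 0.816 = 71540 C
t = Q / I = 71540 / 22.2 = 3223 s = 0.895 h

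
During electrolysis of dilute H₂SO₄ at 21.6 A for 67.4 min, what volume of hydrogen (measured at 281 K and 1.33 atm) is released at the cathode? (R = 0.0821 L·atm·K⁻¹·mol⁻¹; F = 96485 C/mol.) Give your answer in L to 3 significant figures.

Charge passed = 21.6 × 4044 = 87350 C
n(e⁻) = Q/F = 87350/96485 = 0.9053 mol
2H⁺ + 2e⁻ → H₂, so n(H₂) = 0.9053 / 2 = 0.4527 mol
V = nRT/P = 0.4527 × 0.0821 × 281 / 1.33 = 7.853 L

7.85 L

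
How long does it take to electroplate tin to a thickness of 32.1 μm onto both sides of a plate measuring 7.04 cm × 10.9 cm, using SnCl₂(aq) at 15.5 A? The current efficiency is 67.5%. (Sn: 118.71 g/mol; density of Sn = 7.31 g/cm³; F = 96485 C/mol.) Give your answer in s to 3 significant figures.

Plated area = 2 × 7.04 × 10.9 = 153.5 cm²
Volume = 153.5 × 32.1×10⁻⁴ cm = 0.4927 cm³
m(Sn) = 0.4927 × 7.31 = 3.602 g
n(Sn) = 3.602 / 118.71 = 0.03034 mol; n(e⁻) = 2 × 0.03034 = 0.06068 mol
Q = 0.06068 × 96485 / 0.675 = 8674 C
t = 8674 / 15.5 = 559.6 s

560 s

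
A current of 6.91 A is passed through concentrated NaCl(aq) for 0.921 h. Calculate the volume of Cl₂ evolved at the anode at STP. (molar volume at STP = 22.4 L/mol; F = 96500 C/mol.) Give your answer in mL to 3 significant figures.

Q = It = 6.91 × 3315.6 = 22910 C
n(e⁻) = Q/F = 22910/96500 = 0.2374 mol
2Cl⁻ → Cl₂ + 2e⁻, so n(Cl₂) = 0.2374 / 2 = 0.1187 mol
V = 0.1187 × 22.4 = 2.659 L
= 2660 mL

2660 mL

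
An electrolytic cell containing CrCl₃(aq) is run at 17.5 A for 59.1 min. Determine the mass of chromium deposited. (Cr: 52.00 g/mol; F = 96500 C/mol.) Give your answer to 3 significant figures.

11.1 g

Q = It = 17.5 × 3546 = 62060 C
n(e⁻) = Q/F = 62060/96500 = 0.6431 mol
Cr³⁺ + 3e⁻ → Cr, so n(Cr) = 0.6431 / 3 = 0.2144 mol
m = 0.2144 × 52.00 = 11.1 g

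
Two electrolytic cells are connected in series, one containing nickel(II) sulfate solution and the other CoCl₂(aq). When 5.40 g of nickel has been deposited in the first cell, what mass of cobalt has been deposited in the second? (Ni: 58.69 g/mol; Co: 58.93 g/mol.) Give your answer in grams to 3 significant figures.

n(Ni) = 5.40 / 58.69 = 0.09201 mol
Ni²⁺ + 2e⁻ → Ni, so n(e⁻) = 2 × 0.09201 = 0.1840 mol
In series, the same 0.1840 mol of electrons flows through the second cell.
Co²⁺ + 2e⁻ → Co, so n(Co) = 0.1840 / 2 = 0.09200 mol
m(Co) = 0.09200 × 58.93 = 5.42 g

5.42 g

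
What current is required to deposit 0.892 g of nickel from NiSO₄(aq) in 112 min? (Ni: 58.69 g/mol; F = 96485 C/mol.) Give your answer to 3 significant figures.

0.436 A

n(Ni) = 0.892 / 58.69 = 0.01520 mol
Ni²⁺ + 2e⁻ → Ni, so n(e⁻) = 2 × 0.01520 = 0.03040 mol
Q = 0.03040 × 96485 = 2933 C
I = Q / t = 2933 / 6720 s = 0.436 A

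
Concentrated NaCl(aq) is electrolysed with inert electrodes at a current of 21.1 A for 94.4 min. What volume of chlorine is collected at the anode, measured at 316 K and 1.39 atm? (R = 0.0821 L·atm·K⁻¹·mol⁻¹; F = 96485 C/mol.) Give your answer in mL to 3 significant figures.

Charge passed = 21.1 × 5664 = 1.195×10^5 C
n(e⁻) = 1.195×10^5 / 96485 = 1.239 mol
2Cl⁻ → Cl₂ + 2e⁻, so n(Cl₂) = 1.239 / 2 = 0.6195 mol
V = nRT/P = 0.6195 × 0.0821 × 316 / 1.39 = 11.56 L
= 11600 mL

11600 mL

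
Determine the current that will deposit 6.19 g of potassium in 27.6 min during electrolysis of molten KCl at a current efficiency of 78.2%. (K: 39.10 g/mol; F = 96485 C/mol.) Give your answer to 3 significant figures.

11.8 A

n(K) = 6.19 / 39.10 = 0.1583 mol
K⁺ + e⁻ → K, so n(e⁻) = 0.1583 mol
Q = 0.1583 × 96485 / 0.782 = 19530 C
I = Q / t = 19530 / 1656 s = 11.8 A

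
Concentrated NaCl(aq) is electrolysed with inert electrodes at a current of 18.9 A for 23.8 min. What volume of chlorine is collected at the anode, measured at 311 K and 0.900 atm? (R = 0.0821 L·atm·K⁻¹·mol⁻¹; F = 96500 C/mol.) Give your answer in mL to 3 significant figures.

3970 mL

Charge passed = 18.9 × 1428 = 26990 C
n(e⁻) = 26990 / 96500 = 0.2797 mol
2Cl⁻ → Cl₂ + 2e⁻, so n(Cl₂) = 0.2797 / 2 = 0.1399 mol
V = nRT/P = 0.1399 × 0.0821 × 311 / 0.900 = 3.969 L
= 3970 mL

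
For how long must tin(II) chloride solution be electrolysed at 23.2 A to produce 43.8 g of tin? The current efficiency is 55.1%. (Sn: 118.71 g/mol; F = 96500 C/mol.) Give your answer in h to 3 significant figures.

1.55 h

n(Sn) = 43.8 / 118.71 = 0.3690 mol
Sn²⁺ + 2e⁻ → Sn, so n(e⁻) = 2 × 0.3690 = 0.7380 mol
Q = 0.7380 × 96500 / 0.551 = 1.293×10^5 C
t = Q / I = 1.293×10^5 / 23.2 = 5573 s = 1.55 h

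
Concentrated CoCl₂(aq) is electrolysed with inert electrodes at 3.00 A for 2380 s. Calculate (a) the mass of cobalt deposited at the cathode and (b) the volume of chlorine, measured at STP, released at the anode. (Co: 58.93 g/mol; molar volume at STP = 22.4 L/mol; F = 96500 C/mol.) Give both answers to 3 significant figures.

Q = 3.00 × 2380 = 7140 C; n(e⁻) = 7140 / 96500 = 0.07399 mol
Cathode: Co²⁺ + 2e⁻ → Co → n(Co) = 0.07399/2 = 0.03700 mol → 2.18 g
Anode: 2Cl⁻ → Cl₂ + 2e⁻ → n(Cl₂) = 0.07399/2 = 0.03700 mol → 0.829 L

2.18 g Co; 0.829 L Cl₂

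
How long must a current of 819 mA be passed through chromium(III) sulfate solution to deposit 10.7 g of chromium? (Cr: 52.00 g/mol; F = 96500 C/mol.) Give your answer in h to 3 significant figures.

20.2 h

n(Cr) = 10.7 / 52.00 = 0.2058 mol
Cr³⁺ + 3e⁻ → Cr, so n(e⁻) = 3 × 0.2058 = 0.6174 mol
Q = 0.6174 × 96500 = 59580 C
t = Q / I = 59580 / 0.819 = 72750 s = 20.2 h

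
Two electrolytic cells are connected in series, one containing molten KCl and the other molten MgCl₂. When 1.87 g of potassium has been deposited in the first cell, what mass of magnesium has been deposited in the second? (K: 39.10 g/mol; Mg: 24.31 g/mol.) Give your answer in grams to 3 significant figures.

n(K) = 1.87 / 39.10 = 0.04783 mol
K⁺ + e⁻ → K, so n(e⁻) = 0.04783 mol
Since the cells are in series, n(e⁻) in the Mg cell is also 0.04783 mol.
Mg²⁺ + 2e⁻ → Mg, so n(Mg) = 0.04783 / 2 = 0.02392 mol
m(Mg) = 0.02392 × 24.31 = 0.581 g

0.581 g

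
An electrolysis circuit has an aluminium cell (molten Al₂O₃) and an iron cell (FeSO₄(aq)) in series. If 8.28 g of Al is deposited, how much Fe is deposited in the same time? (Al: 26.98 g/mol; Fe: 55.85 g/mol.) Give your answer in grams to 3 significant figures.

25.7 g

n(Al) = 8.28 / 26.98 = 0.3069 mol
Al³⁺ + 3e⁻ → Al, so n(e⁻) = 3 × 0.3069 = 0.9207 mol
Since the cells are in series, n(e⁻) in the Fe cell is also 0.9207 mol.
Fe²⁺ + 2e⁻ → Fe, so n(Fe) = 0.9207 / 2 = 0.4604 mol
m(Fe) = 0.4604 × 55.85 = 25.7 g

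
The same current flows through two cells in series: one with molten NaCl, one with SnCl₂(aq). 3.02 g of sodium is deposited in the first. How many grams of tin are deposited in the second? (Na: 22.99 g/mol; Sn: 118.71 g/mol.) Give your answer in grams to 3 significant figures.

n(Na) = 3.02 / 22.99 = 0.1314 mol
Na⁺ + e⁻ → Na, so n(e⁻) = 0.1314 mol
Same current for the same time ⇒ same n(e⁻) = 0.1314 mol in both cells.
Sn²⁺ + 2e⁻ → Sn, so n(Sn) = 0.1314 / 2 = 0.06570 mol
m(Sn) = 0.06570 × 118.71 = 7.80 g

7.80 g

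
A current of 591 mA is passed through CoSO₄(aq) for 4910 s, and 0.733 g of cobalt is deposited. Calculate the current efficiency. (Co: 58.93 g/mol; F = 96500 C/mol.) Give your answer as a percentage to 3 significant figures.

82.7%

Q = 0.591 × 4910 = 2902 C
n(e⁻) = 2902 / 96500 = 0.03007 mol
Co²⁺ + 2e⁻ → Co, so theoretical n(Co) = 0.01504 mol → 0.8863 g
Efficiency = 0.733 / 0.8863 = 0.8270 = 82.7%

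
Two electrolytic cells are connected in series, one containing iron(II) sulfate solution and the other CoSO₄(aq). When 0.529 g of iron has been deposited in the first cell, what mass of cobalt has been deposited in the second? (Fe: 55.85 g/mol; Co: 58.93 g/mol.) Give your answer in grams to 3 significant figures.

0.558 g

n(Fe) = 0.529 / 55.85 = 0.009472 mol
Fe²⁺ + 2e⁻ → Fe, so n(e⁻) = 2 × 0.009472 = 0.01894 mol
Since the cells are in series, n(e⁻) in the Co cell is also 0.01894 mol.
Co²⁺ + 2e⁻ → Co, so n(Co) = 0.01894 / 2 = 0.009470 mol
m(Co) = 0.009470 × 58.93 = 0.558 g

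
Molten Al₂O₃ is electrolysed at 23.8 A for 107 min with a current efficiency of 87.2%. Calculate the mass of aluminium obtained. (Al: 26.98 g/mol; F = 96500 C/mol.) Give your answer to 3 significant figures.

Q = 23.8 × 6420 = 1.528×10^5 C
n(e⁻) = 1.528×10^5 / 96500 = 1.583 mol
Al³⁺ + 3e⁻ → Al, so theoretical m(Al) = 0.5277 × 26.98 = 14.24 g
Actual mass = 87.2% × 14.24 = 12.4 g

12.4 g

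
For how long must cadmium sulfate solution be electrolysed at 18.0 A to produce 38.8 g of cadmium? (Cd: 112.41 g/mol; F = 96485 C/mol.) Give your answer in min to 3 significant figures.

n(Cd) = 38.8 / 112.41 = 0.3452 mol
Cd²⁺ + 2e⁻ → Cd, so n(e⁻) = 2 × 0.3452 = 0.6904 mol
Q = 0.6904 × 96485 = 66610 C
t = Q / I = 66610 / 18.0 = 3701 s = 61.7 min

61.7 min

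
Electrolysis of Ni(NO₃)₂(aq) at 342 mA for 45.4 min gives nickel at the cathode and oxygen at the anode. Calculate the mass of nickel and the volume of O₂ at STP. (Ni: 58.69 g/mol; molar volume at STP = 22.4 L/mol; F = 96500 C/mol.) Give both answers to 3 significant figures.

0.283 g Ni; 0.0541 L O₂

Q = 0.342 × 2724 = 931.6 C; n(e⁻) = 931.6 / 96500 = 0.009654 mol
Cathode: Ni²⁺ + 2e⁻ → Ni → n(Ni) = 0.009654/2 = 0.004827 mol → 0.283 g
Anode: 2H₂O → O₂ + 4H⁺ + 4e⁻ → n(O₂) = 0.009654/4 = 0.002414 mol → 0.0541 L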